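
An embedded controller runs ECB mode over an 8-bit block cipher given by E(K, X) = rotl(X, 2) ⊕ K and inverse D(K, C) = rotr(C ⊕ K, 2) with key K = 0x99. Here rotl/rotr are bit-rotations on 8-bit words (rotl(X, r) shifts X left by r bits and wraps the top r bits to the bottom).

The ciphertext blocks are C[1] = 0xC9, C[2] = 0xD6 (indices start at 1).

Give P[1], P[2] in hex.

P[1] = 0x14, P[2] = 0xD3

ECB decryption: P_i = D(K, C_i).
P[1]: D(K, 0xC9) = 0x14.
P[2]: D(K, 0xD6) = 0xD3.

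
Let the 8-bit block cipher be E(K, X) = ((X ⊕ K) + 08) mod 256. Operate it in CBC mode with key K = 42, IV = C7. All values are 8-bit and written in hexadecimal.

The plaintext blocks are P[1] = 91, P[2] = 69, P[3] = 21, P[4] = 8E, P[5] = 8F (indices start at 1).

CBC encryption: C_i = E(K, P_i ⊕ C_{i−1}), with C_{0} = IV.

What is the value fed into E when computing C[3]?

1E

C[1]: P[1] ⊕ C7 = 56; E(K, 56) = 1C.
C[2]: P[2] ⊕ 1C = 75; E(K, 75) = 3F.
C[3]: P[3] ⊕ 3F = 1E; E(K, 1E) = 64.
So the input to E for block [3] is 1E.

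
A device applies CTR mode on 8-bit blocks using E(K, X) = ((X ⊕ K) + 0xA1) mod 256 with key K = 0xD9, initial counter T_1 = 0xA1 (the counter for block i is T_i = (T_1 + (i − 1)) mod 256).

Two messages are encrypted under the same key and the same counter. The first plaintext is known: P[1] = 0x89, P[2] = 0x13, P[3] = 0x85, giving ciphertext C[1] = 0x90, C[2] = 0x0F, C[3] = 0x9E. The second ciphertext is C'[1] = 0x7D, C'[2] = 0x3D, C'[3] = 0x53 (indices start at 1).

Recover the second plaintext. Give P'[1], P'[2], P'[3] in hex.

In CTR with a reused counter, both messages share the same keystream S_i, so C_i ⊕ C'_i = P_i ⊕ P'_i and thus P'_i = P_i ⊕ C_i ⊕ C'_i.
P'[1]: 0x89 ⊕ 0x90 ⊕ 0x7D = 0x64.
P'[2]: 0x13 ⊕ 0x0F ⊕ 0x3D = 0x21.
P'[3]: 0x85 ⊕ 0x9E ⊕ 0x53 = 0x48.

P'[1] = 0x64, P'[2] = 0x21, P'[3] = 0x48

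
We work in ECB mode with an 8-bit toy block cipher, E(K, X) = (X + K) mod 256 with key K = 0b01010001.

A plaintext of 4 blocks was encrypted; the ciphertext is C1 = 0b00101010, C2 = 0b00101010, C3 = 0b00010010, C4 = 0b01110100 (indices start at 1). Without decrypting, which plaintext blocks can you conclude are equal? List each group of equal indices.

P1 = P2

ECB encrypts each block independently with the same key, so equal ciphertext blocks imply equal plaintext blocks.
C1 = C2 = 0b00101010, so P1 = P2.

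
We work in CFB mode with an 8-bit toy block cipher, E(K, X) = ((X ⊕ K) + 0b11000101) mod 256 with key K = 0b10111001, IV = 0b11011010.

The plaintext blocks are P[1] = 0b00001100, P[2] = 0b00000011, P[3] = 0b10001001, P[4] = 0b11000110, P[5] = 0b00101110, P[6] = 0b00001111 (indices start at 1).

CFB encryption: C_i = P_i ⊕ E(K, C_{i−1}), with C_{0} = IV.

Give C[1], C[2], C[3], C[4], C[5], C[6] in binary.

C[1] = 0b00100100, C[2] = 0b01100001, C[3] = 0b00010100, C[4] = 0b10110100, C[5] = 0b11111100, C[6] = 0b00000101

C[1]: E(K, 0b11011010) = 0b00101000; 0b00001100 ⊕ 0b00101000 = 0b00100100.
C[2]: E(K, 0b00100100) = 0b01100010; 0b00000011 ⊕ 0b01100010 = 0b01100001.
C[3]: E(K, 0b01100001) = 0b10011101; 0b10001001 ⊕ 0b10011101 = 0b00010100.
C[4]: E(K, 0b00010100) = 0b01110010; 0b11000110 ⊕ 0b01110010 = 0b10110100.
C[5]: E(K, 0b10110100) = 0b11010010; 0b00101110 ⊕ 0b11010010 = 0b11111100.
C[6]: E(K, 0b11111100) = 0b00001010; 0b00001111 ⊕ 0b00001010 = 0b00000101.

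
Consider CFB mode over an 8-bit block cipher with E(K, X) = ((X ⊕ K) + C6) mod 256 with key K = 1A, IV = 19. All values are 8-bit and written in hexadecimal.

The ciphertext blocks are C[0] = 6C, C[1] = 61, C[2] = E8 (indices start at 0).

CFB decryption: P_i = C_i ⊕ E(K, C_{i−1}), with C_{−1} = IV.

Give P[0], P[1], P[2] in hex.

P[0]: E(K, 19) = C9; 6C ⊕ C9 = A5.
P[1]: E(K, 6C) = 3C; 61 ⊕ 3C = 5D.
P[2]: E(K, 61) = 41; E8 ⊕ 41 = A9.

P[0] = A5, P[1] = 5D, P[2] = A9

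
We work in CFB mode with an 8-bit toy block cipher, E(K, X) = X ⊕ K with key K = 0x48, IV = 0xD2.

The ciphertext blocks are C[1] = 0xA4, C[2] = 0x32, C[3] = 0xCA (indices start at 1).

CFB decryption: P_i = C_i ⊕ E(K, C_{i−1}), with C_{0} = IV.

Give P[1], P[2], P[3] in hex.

P[1]: E(K, 0xD2) = 0x9A; 0xA4 ⊕ 0x9A = 0x3E.
P[2]: E(K, 0xA4) = 0xEC; 0x32 ⊕ 0xEC = 0xDE.
P[3]: E(K, 0x32) = 0x7A; 0xCA ⊕ 0x7A = 0xB0.

P[1] = 0x3E, P[2] = 0xDE, P[3] = 0xB0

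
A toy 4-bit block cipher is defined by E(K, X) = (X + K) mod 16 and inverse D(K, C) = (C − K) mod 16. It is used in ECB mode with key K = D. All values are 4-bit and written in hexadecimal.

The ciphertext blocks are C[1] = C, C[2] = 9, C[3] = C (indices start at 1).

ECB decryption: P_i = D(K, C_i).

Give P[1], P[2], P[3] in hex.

P[1]: D(K, C) = F.
P[2]: D(K, 9) = C.
P[3]: D(K, C) = F.

P[1] = F, P[2] = C, P[3] = F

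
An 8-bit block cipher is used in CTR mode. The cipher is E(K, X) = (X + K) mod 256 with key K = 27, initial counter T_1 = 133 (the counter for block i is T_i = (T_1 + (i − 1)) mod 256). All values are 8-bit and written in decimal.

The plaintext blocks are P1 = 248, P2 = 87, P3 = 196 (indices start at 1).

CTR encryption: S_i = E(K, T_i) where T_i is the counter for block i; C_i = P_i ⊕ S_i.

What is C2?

C2 = 246

C1: T = 133, S = E(K, T) = 160; 248 ⊕ 160 = 88.
C2: T = 134, S = E(K, T) = 161; 87 ⊕ 161 = 246.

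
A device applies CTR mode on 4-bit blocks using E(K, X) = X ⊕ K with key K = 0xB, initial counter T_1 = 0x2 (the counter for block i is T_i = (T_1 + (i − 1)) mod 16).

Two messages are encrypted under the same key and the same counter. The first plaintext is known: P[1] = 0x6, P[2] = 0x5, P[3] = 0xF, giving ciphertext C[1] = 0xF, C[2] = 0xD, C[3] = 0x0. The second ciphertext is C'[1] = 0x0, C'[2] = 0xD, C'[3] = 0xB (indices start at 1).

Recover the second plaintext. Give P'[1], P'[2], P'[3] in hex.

P'[1] = 0x9, P'[2] = 0x5, P'[3] = 0x4

In CTR with a reused counter, both messages share the same keystream S_i, so C_i ⊕ C'_i = P_i ⊕ P'_i and thus P'_i = P_i ⊕ C_i ⊕ C'_i.
P'[1]: 0x6 ⊕ 0xF ⊕ 0x0 = 0x9.
P'[2]: 0x5 ⊕ 0xD ⊕ 0xD = 0x5.
P'[3]: 0xF ⊕ 0x0 ⊕ 0xB = 0x4.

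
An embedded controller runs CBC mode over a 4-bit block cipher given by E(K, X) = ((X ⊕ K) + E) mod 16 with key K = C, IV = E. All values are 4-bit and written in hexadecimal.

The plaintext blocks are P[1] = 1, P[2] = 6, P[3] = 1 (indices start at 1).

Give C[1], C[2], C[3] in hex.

CBC encryption: C_i = E(K, P_i ⊕ C_{i−1}), with C_{0} = IV.
C[1]: P[1] ⊕ E = F; E(K, F) = 1.
C[2]: P[2] ⊕ 1 = 7; E(K, 7) = 9.
C[3]: P[3] ⊕ 9 = 8; E(K, 8) = 2.

C[1] = 1, C[2] = 9, C[3] = 2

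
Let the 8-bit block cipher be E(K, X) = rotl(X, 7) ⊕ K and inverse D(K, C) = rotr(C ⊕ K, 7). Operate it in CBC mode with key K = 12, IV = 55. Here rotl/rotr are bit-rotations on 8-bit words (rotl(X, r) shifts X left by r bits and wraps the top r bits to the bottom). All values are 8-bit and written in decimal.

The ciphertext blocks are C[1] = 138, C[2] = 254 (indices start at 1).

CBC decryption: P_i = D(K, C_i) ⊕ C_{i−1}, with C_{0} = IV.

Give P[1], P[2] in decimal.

P[1]: D(K, 138) = 13; 13 ⊕ 55 = 58.
P[2]: D(K, 254) = 229; 229 ⊕ 138 = 111.

P[1] = 58, P[2] = 111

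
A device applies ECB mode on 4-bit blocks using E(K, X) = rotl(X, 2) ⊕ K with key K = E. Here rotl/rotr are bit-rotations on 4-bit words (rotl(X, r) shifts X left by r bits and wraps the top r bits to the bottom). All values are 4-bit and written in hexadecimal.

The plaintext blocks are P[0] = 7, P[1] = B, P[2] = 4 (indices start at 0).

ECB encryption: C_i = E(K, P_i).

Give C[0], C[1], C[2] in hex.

C[0]: E(K, 7) = 3.
C[1]: E(K, B) = 0.
C[2]: E(K, 4) = F.

C[0] = 3, C[1] = 0, C[2] = F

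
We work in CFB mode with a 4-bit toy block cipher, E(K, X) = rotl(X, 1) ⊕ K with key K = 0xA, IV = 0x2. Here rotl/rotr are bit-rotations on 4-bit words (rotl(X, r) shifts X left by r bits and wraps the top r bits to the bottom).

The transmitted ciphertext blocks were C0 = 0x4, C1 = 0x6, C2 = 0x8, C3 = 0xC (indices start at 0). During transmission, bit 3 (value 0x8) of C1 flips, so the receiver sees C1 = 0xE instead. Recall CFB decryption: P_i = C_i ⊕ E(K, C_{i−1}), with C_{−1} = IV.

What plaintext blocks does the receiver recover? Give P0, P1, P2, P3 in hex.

P0 = 0xA, P1 = 0xC, P2 = 0xF, P3 = 0x7

Only C1 changed, to 0xE. In CFB, a change in C_i flips the same bit in P_i and garbles P_{i+1}. Decrypting the received ciphertext:
P0: E(K, 0x2) = 0xE; 0x4 ⊕ 0xE = 0xA.
P1: E(K, 0x4) = 0x2; 0xE ⊕ 0x2 = 0xC.
P2: E(K, 0xE) = 0x7; 0x8 ⊕ 0x7 = 0xF.
P3: E(K, 0x8) = 0xB; 0xC ⊕ 0xB = 0x7.
Blocks that differ from the original plaintext: P1, P2.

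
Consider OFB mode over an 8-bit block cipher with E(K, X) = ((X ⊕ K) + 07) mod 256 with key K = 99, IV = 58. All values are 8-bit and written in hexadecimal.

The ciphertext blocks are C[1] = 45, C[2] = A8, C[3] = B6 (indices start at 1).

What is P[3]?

OFB decryption: S_i = E(K, S_{i−1}) with S_{0} = IV; P_i = C_i ⊕ S_i.
P[1]: S = E(K, 58) = C8; 45 ⊕ C8 = 8D.
P[2]: S = E(K, C8) = 58; A8 ⊕ 58 = F0.
P[3]: S = E(K, 58) = C8; B6 ⊕ C8 = 7E.

P[3] = 7E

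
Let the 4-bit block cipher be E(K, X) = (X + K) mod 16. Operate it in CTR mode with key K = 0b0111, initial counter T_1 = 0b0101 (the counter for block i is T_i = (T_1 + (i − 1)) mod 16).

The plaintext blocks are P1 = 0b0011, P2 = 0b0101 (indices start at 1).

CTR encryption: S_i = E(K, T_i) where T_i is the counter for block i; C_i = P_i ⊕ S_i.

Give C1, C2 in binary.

C1 = 0b1111, C2 = 0b1000

C1: T = 0b0101, S = E(K, T) = 0b1100; 0b0011 ⊕ 0b1100 = 0b1111.
C2: T = 0b0110, S = E(K, T) = 0b1101; 0b0101 ⊕ 0b1101 = 0b1000.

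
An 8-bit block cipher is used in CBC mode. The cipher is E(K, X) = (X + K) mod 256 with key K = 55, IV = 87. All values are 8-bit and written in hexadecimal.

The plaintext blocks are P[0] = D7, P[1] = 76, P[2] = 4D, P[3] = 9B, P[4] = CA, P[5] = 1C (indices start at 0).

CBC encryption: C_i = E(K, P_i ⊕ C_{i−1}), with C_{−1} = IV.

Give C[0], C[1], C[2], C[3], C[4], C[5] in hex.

C[0]: P[0] ⊕ 87 = 50; E(K, 50) = A5.
C[1]: P[1] ⊕ A5 = D3; E(K, D3) = 28.
C[2]: P[2] ⊕ 28 = 65; E(K, 65) = BA.
C[3]: P[3] ⊕ BA = 21; E(K, 21) = 76.
C[4]: P[4] ⊕ 76 = BC; E(K, BC) = 11.
C[5]: P[5] ⊕ 11 = 0D; E(K, 0D) = 62.

C[0] = A5, C[1] = 28, C[2] = BA, C[3] = 76, C[4] = 11, C[5] = 62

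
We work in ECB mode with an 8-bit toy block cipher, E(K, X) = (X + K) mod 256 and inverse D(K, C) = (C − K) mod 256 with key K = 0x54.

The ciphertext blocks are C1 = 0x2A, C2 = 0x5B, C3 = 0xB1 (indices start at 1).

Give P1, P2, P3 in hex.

ECB decryption: P_i = D(K, C_i).
P1: D(K, 0x2A) = 0xD6.
P2: D(K, 0x5B) = 0x07.
P3: D(K, 0xB1) = 0x5D.

P1 = 0xD6, P2 = 0x07, P3 = 0x5D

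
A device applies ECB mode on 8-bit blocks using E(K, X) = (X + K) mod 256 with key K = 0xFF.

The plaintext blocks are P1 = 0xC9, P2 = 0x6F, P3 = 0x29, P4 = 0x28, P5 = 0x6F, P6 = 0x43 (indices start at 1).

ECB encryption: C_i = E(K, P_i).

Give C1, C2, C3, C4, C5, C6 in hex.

C1: E(K, 0xC9) = 0xC8.
C2: E(K, 0x6F) = 0x6E.
C3: E(K, 0x29) = 0x28.
C4: E(K, 0x28) = 0x27.
C5: E(K, 0x6F) = 0x6E.
C6: E(K, 0x43) = 0x42.

C1 = 0xC8, C2 = 0x6E, C3 = 0x28, C4 = 0x27, C5 = 0x6E, C6 = 0x42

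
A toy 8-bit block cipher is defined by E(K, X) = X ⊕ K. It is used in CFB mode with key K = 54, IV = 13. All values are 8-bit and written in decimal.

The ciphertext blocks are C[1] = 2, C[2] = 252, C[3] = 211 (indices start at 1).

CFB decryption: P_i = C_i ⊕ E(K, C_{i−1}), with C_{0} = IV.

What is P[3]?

P[3]: E(K, 252) = 202; 211 ⊕ 202 = 25.

P[3] = 25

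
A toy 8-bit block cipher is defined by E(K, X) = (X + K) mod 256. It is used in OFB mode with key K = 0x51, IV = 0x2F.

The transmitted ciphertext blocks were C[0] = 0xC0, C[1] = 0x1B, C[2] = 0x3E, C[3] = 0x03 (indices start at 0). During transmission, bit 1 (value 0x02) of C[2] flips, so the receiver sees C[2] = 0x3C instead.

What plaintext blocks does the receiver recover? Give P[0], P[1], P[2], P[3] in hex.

P[0] = 0x40, P[1] = 0xCA, P[2] = 0x1E, P[3] = 0x70

OFB decryption: S_i = E(K, S_{i−1}) with S_{−1} = IV; P_i = C_i ⊕ S_i.
Only C[2] changed, to 0x3C. In OFB, a change in C_i flips the same bit in P_i only; the keystream is unaffected. Decrypting the received ciphertext:
P[0]: S = E(K, 0x2F) = 0x80; 0xC0 ⊕ 0x80 = 0x40.
P[1]: S = E(K, 0x80) = 0xD1; 0x1B ⊕ 0xD1 = 0xCA.
P[2]: S = E(K, 0xD1) = 0x22; 0x3C ⊕ 0x22 = 0x1E.
P[3]: S = E(K, 0x22) = 0x73; 0x03 ⊕ 0x73 = 0x70.
Blocks that differ from the original plaintext: P[2].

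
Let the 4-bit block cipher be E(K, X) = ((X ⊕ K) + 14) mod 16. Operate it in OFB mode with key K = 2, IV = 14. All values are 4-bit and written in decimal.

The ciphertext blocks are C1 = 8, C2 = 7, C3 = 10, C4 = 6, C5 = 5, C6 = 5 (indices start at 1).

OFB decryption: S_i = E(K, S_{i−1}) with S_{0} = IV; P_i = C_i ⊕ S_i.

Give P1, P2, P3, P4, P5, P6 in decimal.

P1 = 2, P2 = 1, P3 = 8, P4 = 8, P5 = 15, P6 = 3

P1: S = E(K, 14) = 10; 8 ⊕ 10 = 2.
P2: S = E(K, 10) = 6; 7 ⊕ 6 = 1.
P3: S = E(K, 6) = 2; 10 ⊕ 2 = 8.
P4: S = E(K, 2) = 14; 6 ⊕ 14 = 8.
P5: S = E(K, 14) = 10; 5 ⊕ 10 = 15.
P6: S = E(K, 10) = 6; 5 ⊕ 6 = 3.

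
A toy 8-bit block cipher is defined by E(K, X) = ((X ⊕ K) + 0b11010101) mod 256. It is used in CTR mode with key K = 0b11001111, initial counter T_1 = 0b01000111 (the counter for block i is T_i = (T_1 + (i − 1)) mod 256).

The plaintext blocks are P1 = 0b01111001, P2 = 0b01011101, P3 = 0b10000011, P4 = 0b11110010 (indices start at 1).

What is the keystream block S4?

0b01011010

CTR encryption: S_i = E(K, T_i) where T_i is the counter for block i; C_i = P_i ⊕ S_i.
C1: T = 0b01000111, S = E(K, T) = 0b01011101; 0b01111001 ⊕ 0b01011101 = 0b00100100.
C2: T = 0b01001000, S = E(K, T) = 0b01011100; 0b01011101 ⊕ 0b01011100 = 0b00000001.
C3: T = 0b01001001, S = E(K, T) = 0b01011011; 0b10000011 ⊕ 0b01011011 = 0b11011000.
C4: T = 0b01001010, S = E(K, T) = 0b01011010; 0b11110010 ⊕ 0b01011010 = 0b10101000.
So S4 = 0b01011010.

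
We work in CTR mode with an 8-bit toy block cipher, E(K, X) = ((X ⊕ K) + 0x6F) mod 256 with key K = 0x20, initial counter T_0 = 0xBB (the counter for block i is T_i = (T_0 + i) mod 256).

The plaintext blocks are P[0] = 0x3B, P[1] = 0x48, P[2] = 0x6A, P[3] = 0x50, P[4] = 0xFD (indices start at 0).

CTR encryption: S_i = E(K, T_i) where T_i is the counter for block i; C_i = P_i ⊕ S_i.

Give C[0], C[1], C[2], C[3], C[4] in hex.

C[0]: T = 0xBB, S = E(K, T) = 0x0A; 0x3B ⊕ 0x0A = 0x31.
C[1]: T = 0xBC, S = E(K, T) = 0x0B; 0x48 ⊕ 0x0B = 0x43.
C[2]: T = 0xBD, S = E(K, T) = 0x0C; 0x6A ⊕ 0x0C = 0x66.
C[3]: T = 0xBE, S = E(K, T) = 0x0D; 0x50 ⊕ 0x0D = 0x5D.
C[4]: T = 0xBF, S = E(K, T) = 0x0E; 0xFD ⊕ 0x0E = 0xF3.

C[0] = 0x31, C[1] = 0x43, C[2] = 0x66, C[3] = 0x5D, C[4] = 0xF3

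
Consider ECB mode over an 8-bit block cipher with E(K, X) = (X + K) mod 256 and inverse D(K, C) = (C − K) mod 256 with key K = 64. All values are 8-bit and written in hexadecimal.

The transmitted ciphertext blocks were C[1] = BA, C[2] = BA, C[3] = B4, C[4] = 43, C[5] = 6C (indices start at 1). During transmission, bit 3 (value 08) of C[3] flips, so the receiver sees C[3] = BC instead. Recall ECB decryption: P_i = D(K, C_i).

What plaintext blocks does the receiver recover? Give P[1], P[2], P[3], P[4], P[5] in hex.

P[1] = 56, P[2] = 56, P[3] = 58, P[4] = DF, P[5] = 08

Only C[3] changed, to BC. In ECB, a change in C_i affects only P_i. Decrypting the received ciphertext:
P[1]: D(K, BA) = 56.
P[2]: D(K, BA) = 56.
P[3]: D(K, BC) = 58.
P[4]: D(K, 43) = DF.
P[5]: D(K, 6C) = 08.
Blocks that differ from the original plaintext: P[3].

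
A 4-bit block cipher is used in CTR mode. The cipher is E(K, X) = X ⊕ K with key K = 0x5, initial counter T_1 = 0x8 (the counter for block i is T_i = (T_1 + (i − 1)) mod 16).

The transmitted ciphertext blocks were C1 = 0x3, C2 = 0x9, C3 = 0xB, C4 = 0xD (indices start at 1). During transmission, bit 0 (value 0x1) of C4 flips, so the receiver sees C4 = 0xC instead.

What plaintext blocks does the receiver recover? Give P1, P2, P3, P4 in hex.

CTR decryption: S_i = E(K, T_i) where T_i is the counter for block i; P_i = C_i ⊕ S_i.
Only C4 changed, to 0xC. In CTR, a change in C_i flips the same bit in P_i only; the keystream is unaffected. Decrypting the received ciphertext:
P1: T = 0x8, S = E(K, T) = 0xD; 0x3 ⊕ 0xD = 0xE.
P2: T = 0x9, S = E(K, T) = 0xC; 0x9 ⊕ 0xC = 0x5.
P3: T = 0xA, S = E(K, T) = 0xF; 0xB ⊕ 0xF = 0x4.
P4: T = 0xB, S = E(K, T) = 0xE; 0xC ⊕ 0xE = 0x2.
Blocks that differ from the original plaintext: P4.

P1 = 0xE, P2 = 0x5, P3 = 0x4, P4 = 0x2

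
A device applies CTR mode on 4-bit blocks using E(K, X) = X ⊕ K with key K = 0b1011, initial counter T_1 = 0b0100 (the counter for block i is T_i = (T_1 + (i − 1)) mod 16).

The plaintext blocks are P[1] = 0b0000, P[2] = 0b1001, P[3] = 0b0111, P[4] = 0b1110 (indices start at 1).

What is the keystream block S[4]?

0b1100

CTR encryption: S_i = E(K, T_i) where T_i is the counter for block i; C_i = P_i ⊕ S_i.
C[1]: T = 0b0100, S = E(K, T) = 0b1111; 0b0000 ⊕ 0b1111 = 0b1111.
C[2]: T = 0b0101, S = E(K, T) = 0b1110; 0b1001 ⊕ 0b1110 = 0b0111.
C[3]: T = 0b0110, S = E(K, T) = 0b1101; 0b0111 ⊕ 0b1101 = 0b1010.
C[4]: T = 0b0111, S = E(K, T) = 0b1100; 0b1110 ⊕ 0b1100 = 0b0010.
So S[4] = 0b1100.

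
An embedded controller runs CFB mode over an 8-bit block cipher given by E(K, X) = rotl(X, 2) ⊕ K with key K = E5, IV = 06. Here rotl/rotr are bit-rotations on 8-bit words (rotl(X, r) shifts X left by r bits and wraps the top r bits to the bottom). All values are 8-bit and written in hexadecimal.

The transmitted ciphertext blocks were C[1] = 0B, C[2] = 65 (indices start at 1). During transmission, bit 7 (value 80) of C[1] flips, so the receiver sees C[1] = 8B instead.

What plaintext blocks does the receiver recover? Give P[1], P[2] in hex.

CFB decryption: P_i = C_i ⊕ E(K, C_{i−1}), with C_{0} = IV.
Only C[1] changed, to 8B. In CFB, a change in C_i flips the same bit in P_i and garbles P_{i+1}. Decrypting the received ciphertext:
P[1]: E(K, 06) = FD; 8B ⊕ FD = 76.
P[2]: E(K, 8B) = CB; 65 ⊕ CB = AE.
Blocks that differ from the original plaintext: P[1], P[2].

P[1] = 76, P[2] = AE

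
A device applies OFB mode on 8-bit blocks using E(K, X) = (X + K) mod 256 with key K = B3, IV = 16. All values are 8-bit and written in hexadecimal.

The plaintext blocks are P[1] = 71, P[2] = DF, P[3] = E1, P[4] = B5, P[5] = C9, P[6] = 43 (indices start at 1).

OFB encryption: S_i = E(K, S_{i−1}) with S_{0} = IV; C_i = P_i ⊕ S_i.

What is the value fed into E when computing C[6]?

C[1]: S = E(K, 16) = C9; 71 ⊕ C9 = B8.
C[2]: S = E(K, C9) = 7C; DF ⊕ 7C = A3.
C[3]: S = E(K, 7C) = 2F; E1 ⊕ 2F = CE.
C[4]: S = E(K, 2F) = E2; B5 ⊕ E2 = 57.
C[5]: S = E(K, E2) = 95; C9 ⊕ 95 = 5C.
C[6]: S = E(K, 95) = 48; 43 ⊕ 48 = 0B.
So the input to E for block [6] is 95.

95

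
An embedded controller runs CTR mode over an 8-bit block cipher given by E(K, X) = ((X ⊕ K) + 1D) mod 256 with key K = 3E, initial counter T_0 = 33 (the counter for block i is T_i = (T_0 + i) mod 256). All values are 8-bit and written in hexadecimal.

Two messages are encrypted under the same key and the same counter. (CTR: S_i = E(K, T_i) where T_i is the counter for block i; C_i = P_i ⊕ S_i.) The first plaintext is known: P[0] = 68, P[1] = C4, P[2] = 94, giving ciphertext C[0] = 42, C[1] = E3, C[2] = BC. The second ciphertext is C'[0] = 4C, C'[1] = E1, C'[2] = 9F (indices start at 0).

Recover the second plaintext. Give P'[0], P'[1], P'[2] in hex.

In CTR with a reused counter, both messages share the same keystream S_i, so C_i ⊕ C'_i = P_i ⊕ P'_i and thus P'_i = P_i ⊕ C_i ⊕ C'_i.
P'[0]: 68 ⊕ 42 ⊕ 4C = 66.
P'[1]: C4 ⊕ E3 ⊕ E1 = C6.
P'[2]: 94 ⊕ BC ⊕ 9F = B7.

P'[0] = 66, P'[1] = C6, P'[2] = B7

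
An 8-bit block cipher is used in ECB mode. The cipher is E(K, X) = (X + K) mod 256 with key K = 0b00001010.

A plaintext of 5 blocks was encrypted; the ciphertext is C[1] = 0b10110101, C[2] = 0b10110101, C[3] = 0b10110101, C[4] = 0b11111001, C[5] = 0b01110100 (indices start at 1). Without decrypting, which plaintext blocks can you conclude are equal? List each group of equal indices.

ECB encrypts each block independently with the same key, so equal ciphertext blocks imply equal plaintext blocks.
C[1] = C[2] = C[3] = 0b10110101, so P[1] = P[2] = P[3].

P[1] = P[2] = P[3]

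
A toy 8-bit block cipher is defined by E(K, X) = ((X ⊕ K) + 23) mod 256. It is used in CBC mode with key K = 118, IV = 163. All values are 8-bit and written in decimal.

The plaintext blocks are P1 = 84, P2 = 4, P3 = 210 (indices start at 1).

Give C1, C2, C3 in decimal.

CBC encryption: C_i = E(K, P_i ⊕ C_{i−1}), with C_{0} = IV.
C1: P1 ⊕ 163 = 247; E(K, 247) = 152.
C2: P2 ⊕ 152 = 156; E(K, 156) = 1.
C3: P3 ⊕ 1 = 211; E(K, 211) = 188.

C1 = 152, C2 = 1, C3 = 188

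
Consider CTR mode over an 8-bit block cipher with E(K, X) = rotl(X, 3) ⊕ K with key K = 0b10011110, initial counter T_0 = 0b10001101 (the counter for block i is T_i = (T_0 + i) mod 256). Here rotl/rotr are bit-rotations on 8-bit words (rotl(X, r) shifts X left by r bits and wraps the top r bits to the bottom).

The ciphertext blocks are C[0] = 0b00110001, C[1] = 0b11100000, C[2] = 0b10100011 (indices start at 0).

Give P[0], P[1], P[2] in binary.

P[0] = 0b11000011, P[1] = 0b00001010, P[2] = 0b01000001

CTR decryption: S_i = E(K, T_i) where T_i is the counter for block i; P_i = C_i ⊕ S_i.
P[0]: T = 0b10001101, S = E(K, T) = 0b11110010; 0b00110001 ⊕ 0b11110010 = 0b11000011.
P[1]: T = 0b10001110, S = E(K, T) = 0b11101010; 0b11100000 ⊕ 0b11101010 = 0b00001010.
P[2]: T = 0b10001111, S = E(K, T) = 0b11100010; 0b10100011 ⊕ 0b11100010 = 0b01000001.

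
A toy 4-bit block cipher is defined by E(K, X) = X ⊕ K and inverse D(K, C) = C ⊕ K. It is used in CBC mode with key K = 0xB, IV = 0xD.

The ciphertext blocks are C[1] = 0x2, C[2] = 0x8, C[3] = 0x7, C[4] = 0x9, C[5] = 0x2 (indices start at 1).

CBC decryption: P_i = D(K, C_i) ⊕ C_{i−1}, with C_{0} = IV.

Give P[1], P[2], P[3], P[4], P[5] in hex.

P[1] = 0x4, P[2] = 0x1, P[3] = 0x4, P[4] = 0x5, P[5] = 0x0

P[1]: D(K, 0x2) = 0x9; 0x9 ⊕ 0xD = 0x4.
P[2]: D(K, 0x8) = 0x3; 0x3 ⊕ 0x2 = 0x1.
P[3]: D(K, 0x7) = 0xC; 0xC ⊕ 0x8 = 0x4.
P[4]: D(K, 0x9) = 0x2; 0x2 ⊕ 0x7 = 0x5.
P[5]: D(K, 0x2) = 0x9; 0x9 ⊕ 0x9 = 0x0.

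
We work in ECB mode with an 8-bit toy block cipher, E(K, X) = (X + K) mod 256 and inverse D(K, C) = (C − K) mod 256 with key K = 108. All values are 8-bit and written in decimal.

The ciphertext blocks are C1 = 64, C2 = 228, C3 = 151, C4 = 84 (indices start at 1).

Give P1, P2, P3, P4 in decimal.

P1 = 212, P2 = 120, P3 = 43, P4 = 232

ECB decryption: P_i = D(K, C_i).
P1: D(K, 64) = 212.
P2: D(K, 228) = 120.
P3: D(K, 151) = 43.
P4: D(K, 84) = 232.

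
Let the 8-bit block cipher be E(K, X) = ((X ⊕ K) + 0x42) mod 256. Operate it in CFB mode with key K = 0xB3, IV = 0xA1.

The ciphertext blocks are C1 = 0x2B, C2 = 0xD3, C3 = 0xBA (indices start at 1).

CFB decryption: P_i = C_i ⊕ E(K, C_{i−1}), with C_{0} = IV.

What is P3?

P3: E(K, 0xD3) = 0xA2; 0xBA ⊕ 0xA2 = 0x18.

P3 = 0x18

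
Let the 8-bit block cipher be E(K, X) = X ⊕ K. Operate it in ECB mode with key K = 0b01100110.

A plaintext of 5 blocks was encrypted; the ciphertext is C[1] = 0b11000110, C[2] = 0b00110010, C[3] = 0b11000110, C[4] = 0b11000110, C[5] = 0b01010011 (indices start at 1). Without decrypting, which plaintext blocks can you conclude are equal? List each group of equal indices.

P[1] = P[3] = P[4]

ECB encrypts each block independently with the same key, so equal ciphertext blocks imply equal plaintext blocks.
C[1] = C[3] = C[4] = 0b11000110, so P[1] = P[3] = P[4].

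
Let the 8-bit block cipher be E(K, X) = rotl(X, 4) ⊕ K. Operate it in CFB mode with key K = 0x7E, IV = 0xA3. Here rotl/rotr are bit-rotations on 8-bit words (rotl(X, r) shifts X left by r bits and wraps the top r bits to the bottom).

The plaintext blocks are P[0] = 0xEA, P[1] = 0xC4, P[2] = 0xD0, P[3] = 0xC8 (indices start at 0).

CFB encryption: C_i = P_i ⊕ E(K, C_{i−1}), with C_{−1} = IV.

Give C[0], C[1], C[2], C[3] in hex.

C[0]: E(K, 0xA3) = 0x44; 0xEA ⊕ 0x44 = 0xAE.
C[1]: E(K, 0xAE) = 0x94; 0xC4 ⊕ 0x94 = 0x50.
C[2]: E(K, 0x50) = 0x7B; 0xD0 ⊕ 0x7B = 0xAB.
C[3]: E(K, 0xAB) = 0xC4; 0xC8 ⊕ 0xC4 = 0x0C.

C[0] = 0xAE, C[1] = 0x50, C[2] = 0xAB, C[3] = 0x0C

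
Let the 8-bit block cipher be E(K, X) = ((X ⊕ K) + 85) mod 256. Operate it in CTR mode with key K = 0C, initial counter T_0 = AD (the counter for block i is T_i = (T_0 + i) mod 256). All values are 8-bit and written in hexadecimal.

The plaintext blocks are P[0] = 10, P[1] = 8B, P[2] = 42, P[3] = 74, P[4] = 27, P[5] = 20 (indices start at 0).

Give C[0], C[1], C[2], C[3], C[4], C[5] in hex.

C[0] = 36, C[1] = AC, C[2] = 6A, C[3] = 35, C[4] = 65, C[5] = 63

CTR encryption: S_i = E(K, T_i) where T_i is the counter for block i; C_i = P_i ⊕ S_i.
C[0]: T = AD, S = E(K, T) = 26; 10 ⊕ 26 = 36.
C[1]: T = AE, S = E(K, T) = 27; 8B ⊕ 27 = AC.
C[2]: T = AF, S = E(K, T) = 28; 42 ⊕ 28 = 6A.
C[3]: T = B0, S = E(K, T) = 41; 74 ⊕ 41 = 35.
C[4]: T = B1, S = E(K, T) = 42; 27 ⊕ 42 = 65.
C[5]: T = B2, S = E(K, T) = 43; 20 ⊕ 43 = 63.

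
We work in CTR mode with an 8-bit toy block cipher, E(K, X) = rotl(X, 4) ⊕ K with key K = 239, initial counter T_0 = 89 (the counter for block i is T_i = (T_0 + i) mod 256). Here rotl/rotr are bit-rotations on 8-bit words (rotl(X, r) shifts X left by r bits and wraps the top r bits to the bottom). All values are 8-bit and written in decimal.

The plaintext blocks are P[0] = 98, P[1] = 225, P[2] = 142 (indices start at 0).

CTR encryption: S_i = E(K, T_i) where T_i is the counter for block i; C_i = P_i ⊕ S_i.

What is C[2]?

C[0]: T = 89, S = E(K, T) = 122; 98 ⊕ 122 = 24.
C[1]: T = 90, S = E(K, T) = 74; 225 ⊕ 74 = 171.
C[2]: T = 91, S = E(K, T) = 90; 142 ⊕ 90 = 212.

C[2] = 212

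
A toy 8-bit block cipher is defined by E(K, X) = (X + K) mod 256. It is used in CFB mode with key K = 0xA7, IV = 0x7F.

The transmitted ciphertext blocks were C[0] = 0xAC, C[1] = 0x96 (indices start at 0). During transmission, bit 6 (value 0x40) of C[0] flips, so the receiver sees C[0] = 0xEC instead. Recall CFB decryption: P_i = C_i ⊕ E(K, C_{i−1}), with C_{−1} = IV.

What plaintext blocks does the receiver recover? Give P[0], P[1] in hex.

Only C[0] changed, to 0xEC. In CFB, a change in C_i flips the same bit in P_i and garbles P_{i+1}. Decrypting the received ciphertext:
P[0]: E(K, 0x7F) = 0x26; 0xEC ⊕ 0x26 = 0xCA.
P[1]: E(K, 0xEC) = 0x93; 0x96 ⊕ 0x93 = 0x05.
Blocks that differ from the original plaintext: P[0], P[1].

P[0] = 0xCA, P[1] = 0x05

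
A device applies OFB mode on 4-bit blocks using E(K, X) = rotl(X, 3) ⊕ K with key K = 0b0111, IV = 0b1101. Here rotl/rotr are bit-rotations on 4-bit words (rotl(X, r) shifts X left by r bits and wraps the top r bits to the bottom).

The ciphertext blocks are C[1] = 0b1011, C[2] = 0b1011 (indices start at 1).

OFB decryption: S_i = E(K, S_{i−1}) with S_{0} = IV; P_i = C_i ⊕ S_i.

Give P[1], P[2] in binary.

P[1]: S = E(K, 0b1101) = 0b1001; 0b1011 ⊕ 0b1001 = 0b0010.
P[2]: S = E(K, 0b1001) = 0b1011; 0b1011 ⊕ 0b1011 = 0b0000.

P[1] = 0b0010, P[2] = 0b0000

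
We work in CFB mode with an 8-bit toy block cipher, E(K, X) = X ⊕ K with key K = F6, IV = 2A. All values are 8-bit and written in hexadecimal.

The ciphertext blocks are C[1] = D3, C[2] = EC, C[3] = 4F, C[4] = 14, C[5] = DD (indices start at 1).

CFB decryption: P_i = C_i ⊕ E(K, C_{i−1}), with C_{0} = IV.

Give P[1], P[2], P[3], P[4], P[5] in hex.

P[1]: E(K, 2A) = DC; D3 ⊕ DC = 0F.
P[2]: E(K, D3) = 25; EC ⊕ 25 = C9.
P[3]: E(K, EC) = 1A; 4F ⊕ 1A = 55.
P[4]: E(K, 4F) = B9; 14 ⊕ B9 = AD.
P[5]: E(K, 14) = E2; DD ⊕ E2 = 3F.

P[1] = 0F, P[2] = C9, P[3] = 55, P[4] = AD, P[5] = 3F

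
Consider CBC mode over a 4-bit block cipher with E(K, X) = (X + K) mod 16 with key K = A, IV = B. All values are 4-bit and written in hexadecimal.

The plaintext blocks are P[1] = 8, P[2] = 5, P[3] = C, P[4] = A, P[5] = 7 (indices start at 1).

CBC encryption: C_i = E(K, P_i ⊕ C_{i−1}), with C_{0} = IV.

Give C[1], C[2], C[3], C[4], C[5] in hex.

C[1] = D, C[2] = 2, C[3] = 8, C[4] = C, C[5] = 5

C[1]: P[1] ⊕ B = 3; E(K, 3) = D.
C[2]: P[2] ⊕ D = 8; E(K, 8) = 2.
C[3]: P[3] ⊕ 2 = E; E(K, E) = 8.
C[4]: P[4] ⊕ 8 = 2; E(K, 2) = C.
C[5]: P[5] ⊕ C = B; E(K, B) = 5.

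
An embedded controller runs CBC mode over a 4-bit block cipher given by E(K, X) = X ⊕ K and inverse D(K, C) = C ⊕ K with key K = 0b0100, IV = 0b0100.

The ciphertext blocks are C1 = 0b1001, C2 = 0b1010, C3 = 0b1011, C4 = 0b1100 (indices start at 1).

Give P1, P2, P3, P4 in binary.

P1 = 0b1001, P2 = 0b0111, P3 = 0b0101, P4 = 0b0011

CBC decryption: P_i = D(K, C_i) ⊕ C_{i−1}, with C_{0} = IV.
P1: D(K, 0b1001) = 0b1101; 0b1101 ⊕ 0b0100 = 0b1001.
P2: D(K, 0b1010) = 0b1110; 0b1110 ⊕ 0b1001 = 0b0111.
P3: D(K, 0b1011) = 0b1111; 0b1111 ⊕ 0b1010 = 0b0101.
P4: D(K, 0b1100) = 0b1000; 0b1000 ⊕ 0b1011 = 0b0011.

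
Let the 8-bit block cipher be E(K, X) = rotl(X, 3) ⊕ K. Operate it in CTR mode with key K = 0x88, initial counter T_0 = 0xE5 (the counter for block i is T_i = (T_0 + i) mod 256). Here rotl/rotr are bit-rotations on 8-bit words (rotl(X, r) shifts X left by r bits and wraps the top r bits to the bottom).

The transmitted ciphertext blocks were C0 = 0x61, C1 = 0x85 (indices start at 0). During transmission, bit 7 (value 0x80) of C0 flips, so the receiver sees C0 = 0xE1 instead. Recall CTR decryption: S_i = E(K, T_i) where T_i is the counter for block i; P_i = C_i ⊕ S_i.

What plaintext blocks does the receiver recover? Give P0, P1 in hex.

Only C0 changed, to 0xE1. In CTR, a change in C_i flips the same bit in P_i only; the keystream is unaffected. Decrypting the received ciphertext:
P0: T = 0xE5, S = E(K, T) = 0xA7; 0xE1 ⊕ 0xA7 = 0x46.
P1: T = 0xE6, S = E(K, T) = 0xBF; 0x85 ⊕ 0xBF = 0x3A.
Blocks that differ from the original plaintext: P0.

P0 = 0x46, P1 = 0x3A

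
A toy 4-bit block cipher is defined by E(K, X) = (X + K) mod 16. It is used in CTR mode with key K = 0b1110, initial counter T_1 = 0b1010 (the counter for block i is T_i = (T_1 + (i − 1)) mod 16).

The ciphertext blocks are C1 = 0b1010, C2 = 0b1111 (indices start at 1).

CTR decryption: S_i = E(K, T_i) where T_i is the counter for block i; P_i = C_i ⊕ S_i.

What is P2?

P2 = 0b0110

P2: T = 0b1011, S = E(K, T) = 0b1001; 0b1111 ⊕ 0b1001 = 0b0110.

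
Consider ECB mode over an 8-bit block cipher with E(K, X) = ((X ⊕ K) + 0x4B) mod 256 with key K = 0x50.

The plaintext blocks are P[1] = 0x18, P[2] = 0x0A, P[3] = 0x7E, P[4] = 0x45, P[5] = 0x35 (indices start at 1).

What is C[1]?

C[1] = 0x93

ECB encryption: C_i = E(K, P_i).
C[1]: E(K, 0x18) = 0x93.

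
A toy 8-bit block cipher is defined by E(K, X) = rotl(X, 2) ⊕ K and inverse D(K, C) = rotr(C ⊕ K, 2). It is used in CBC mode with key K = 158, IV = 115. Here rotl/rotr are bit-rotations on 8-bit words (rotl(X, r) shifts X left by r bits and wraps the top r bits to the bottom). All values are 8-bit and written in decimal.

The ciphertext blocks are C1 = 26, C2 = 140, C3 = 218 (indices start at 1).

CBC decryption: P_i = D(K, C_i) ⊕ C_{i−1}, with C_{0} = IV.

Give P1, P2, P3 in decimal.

P1: D(K, 26) = 33; 33 ⊕ 115 = 82.
P2: D(K, 140) = 132; 132 ⊕ 26 = 158.
P3: D(K, 218) = 17; 17 ⊕ 140 = 157.

P1 = 82, P2 = 158, P3 = 157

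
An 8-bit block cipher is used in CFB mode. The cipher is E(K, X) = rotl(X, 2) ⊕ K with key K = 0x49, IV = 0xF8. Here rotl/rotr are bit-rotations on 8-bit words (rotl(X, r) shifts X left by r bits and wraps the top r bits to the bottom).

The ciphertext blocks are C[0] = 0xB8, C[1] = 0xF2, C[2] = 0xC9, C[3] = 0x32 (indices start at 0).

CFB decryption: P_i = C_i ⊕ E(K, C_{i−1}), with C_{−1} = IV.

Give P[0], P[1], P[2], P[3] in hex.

P[0]: E(K, 0xF8) = 0xAA; 0xB8 ⊕ 0xAA = 0x12.
P[1]: E(K, 0xB8) = 0xAB; 0xF2 ⊕ 0xAB = 0x59.
P[2]: E(K, 0xF2) = 0x82; 0xC9 ⊕ 0x82 = 0x4B.
P[3]: E(K, 0xC9) = 0x6E; 0x32 ⊕ 0x6E = 0x5C.

P[0] = 0x12, P[1] = 0x59, P[2] = 0x4B, P[3] = 0x5C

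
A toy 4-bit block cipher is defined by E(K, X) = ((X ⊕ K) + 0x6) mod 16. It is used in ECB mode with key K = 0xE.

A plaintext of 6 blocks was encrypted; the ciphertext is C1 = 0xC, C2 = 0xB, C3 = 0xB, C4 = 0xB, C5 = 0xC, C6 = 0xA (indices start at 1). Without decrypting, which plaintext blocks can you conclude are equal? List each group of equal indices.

P1 = P5; P2 = P3 = P4

ECB encrypts each block independently with the same key, so equal ciphertext blocks imply equal plaintext blocks.
C1 = C5 = 0xC, so P1 = P5.
C2 = C3 = C4 = 0xB, so P2 = P3 = P4.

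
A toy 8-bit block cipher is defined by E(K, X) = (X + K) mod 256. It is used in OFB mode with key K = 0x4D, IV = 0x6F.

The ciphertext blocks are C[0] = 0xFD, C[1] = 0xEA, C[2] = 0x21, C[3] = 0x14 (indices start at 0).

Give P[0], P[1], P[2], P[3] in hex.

OFB decryption: S_i = E(K, S_{i−1}) with S_{−1} = IV; P_i = C_i ⊕ S_i.
P[0]: S = E(K, 0x6F) = 0xBC; 0xFD ⊕ 0xBC = 0x41.
P[1]: S = E(K, 0xBC) = 0x09; 0xEA ⊕ 0x09 = 0xE3.
P[2]: S = E(K, 0x09) = 0x56; 0x21 ⊕ 0x56 = 0x77.
P[3]: S = E(K, 0x56) = 0xA3; 0x14 ⊕ 0xA3 = 0xB7.

P[0] = 0x41, P[1] = 0xE3, P[2] = 0x77, P[3] = 0xB7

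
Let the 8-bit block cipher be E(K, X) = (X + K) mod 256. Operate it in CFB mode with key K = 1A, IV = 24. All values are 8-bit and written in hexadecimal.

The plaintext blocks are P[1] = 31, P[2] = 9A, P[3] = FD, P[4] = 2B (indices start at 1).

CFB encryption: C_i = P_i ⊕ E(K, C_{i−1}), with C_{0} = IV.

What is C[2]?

C[1]: E(K, 24) = 3E; 31 ⊕ 3E = 0F.
C[2]: E(K, 0F) = 29; 9A ⊕ 29 = B3.

C[2] = B3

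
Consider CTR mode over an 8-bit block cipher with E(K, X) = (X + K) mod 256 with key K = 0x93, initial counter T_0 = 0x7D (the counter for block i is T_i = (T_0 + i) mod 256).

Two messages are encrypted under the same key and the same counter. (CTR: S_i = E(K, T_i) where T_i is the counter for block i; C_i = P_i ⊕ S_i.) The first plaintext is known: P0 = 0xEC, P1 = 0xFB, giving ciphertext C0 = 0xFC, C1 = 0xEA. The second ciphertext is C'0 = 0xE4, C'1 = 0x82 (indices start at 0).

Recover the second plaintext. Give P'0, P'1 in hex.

In CTR with a reused counter, both messages share the same keystream S_i, so C_i ⊕ C'_i = P_i ⊕ P'_i and thus P'_i = P_i ⊕ C_i ⊕ C'_i.
P'0: 0xEC ⊕ 0xFC ⊕ 0xE4 = 0xF4.
P'1: 0xFB ⊕ 0xEA ⊕ 0x82 = 0x93.

P'0 = 0xF4, P'1 = 0x93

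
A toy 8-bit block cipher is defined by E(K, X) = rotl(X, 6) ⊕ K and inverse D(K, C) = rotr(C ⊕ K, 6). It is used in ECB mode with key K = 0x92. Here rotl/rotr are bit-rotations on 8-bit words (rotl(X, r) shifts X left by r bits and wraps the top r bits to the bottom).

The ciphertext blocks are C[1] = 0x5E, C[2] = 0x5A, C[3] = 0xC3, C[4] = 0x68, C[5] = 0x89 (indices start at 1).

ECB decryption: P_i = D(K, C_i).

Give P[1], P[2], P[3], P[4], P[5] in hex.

P[1] = 0x33, P[2] = 0x23, P[3] = 0x45, P[4] = 0xEB, P[5] = 0x6C

P[1]: D(K, 0x5E) = 0x33.
P[2]: D(K, 0x5A) = 0x23.
P[3]: D(K, 0xC3) = 0x45.
P[4]: D(K, 0x68) = 0xEB.
P[5]: D(K, 0x89) = 0x6C.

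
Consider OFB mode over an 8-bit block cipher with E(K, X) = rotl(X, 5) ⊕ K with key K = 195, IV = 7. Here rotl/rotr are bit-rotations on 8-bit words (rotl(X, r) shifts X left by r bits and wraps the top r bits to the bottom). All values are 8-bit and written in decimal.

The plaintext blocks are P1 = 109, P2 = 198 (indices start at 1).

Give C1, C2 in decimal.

C1 = 78, C2 = 97

OFB encryption: S_i = E(K, S_{i−1}) with S_{0} = IV; C_i = P_i ⊕ S_i.
C1: S = E(K, 7) = 35; 109 ⊕ 35 = 78.
C2: S = E(K, 35) = 167; 198 ⊕ 167 = 97.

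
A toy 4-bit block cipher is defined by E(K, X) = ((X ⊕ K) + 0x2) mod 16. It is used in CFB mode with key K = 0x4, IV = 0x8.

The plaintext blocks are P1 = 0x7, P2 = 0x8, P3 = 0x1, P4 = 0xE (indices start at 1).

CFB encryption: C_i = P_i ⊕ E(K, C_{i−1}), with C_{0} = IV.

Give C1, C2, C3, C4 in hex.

C1 = 0x9, C2 = 0x7, C3 = 0x4, C4 = 0xC

C1: E(K, 0x8) = 0xE; 0x7 ⊕ 0xE = 0x9.
C2: E(K, 0x9) = 0xF; 0x8 ⊕ 0xF = 0x7.
C3: E(K, 0x7) = 0x5; 0x1 ⊕ 0x5 = 0x4.
C4: E(K, 0x4) = 0x2; 0xE ⊕ 0x2 = 0xC.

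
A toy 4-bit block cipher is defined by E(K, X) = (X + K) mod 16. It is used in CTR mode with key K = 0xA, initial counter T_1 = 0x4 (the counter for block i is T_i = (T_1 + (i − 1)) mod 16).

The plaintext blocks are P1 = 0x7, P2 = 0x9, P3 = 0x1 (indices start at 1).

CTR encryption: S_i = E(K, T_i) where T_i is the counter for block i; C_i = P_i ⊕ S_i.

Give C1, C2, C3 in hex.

C1 = 0x9, C2 = 0x6, C3 = 0x1

C1: T = 0x4, S = E(K, T) = 0xE; 0x7 ⊕ 0xE = 0x9.
C2: T = 0x5, S = E(K, T) = 0xF; 0x9 ⊕ 0xF = 0x6.
C3: T = 0x6, S = E(K, T) = 0x0; 0x1 ⊕ 0x0 = 0x1.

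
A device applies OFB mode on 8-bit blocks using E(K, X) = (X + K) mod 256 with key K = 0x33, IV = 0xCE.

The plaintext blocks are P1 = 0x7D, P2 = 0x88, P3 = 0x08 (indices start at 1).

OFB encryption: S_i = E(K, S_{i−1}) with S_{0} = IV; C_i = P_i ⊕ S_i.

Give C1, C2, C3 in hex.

C1 = 0x7C, C2 = 0xBC, C3 = 0x6F

C1: S = E(K, 0xCE) = 0x01; 0x7D ⊕ 0x01 = 0x7C.
C2: S = E(K, 0x01) = 0x34; 0x88 ⊕ 0x34 = 0xBC.
C3: S = E(K, 0x34) = 0x67; 0x08 ⊕ 0x67 = 0x6F.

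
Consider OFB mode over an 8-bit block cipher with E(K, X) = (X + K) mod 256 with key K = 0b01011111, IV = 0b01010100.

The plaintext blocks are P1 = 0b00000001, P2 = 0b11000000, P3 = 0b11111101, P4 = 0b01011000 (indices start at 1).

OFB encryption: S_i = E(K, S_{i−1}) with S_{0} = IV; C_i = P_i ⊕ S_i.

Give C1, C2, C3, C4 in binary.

C1 = 0b10110010, C2 = 0b11010010, C3 = 0b10001100, C4 = 0b10001000

C1: S = E(K, 0b01010100) = 0b10110011; 0b00000001 ⊕ 0b10110011 = 0b10110010.
C2: S = E(K, 0b10110011) = 0b00010010; 0b11000000 ⊕ 0b00010010 = 0b11010010.
C3: S = E(K, 0b00010010) = 0b01110001; 0b11111101 ⊕ 0b01110001 = 0b10001100.
C4: S = E(K, 0b01110001) = 0b11010000; 0b01011000 ⊕ 0b11010000 = 0b10001000.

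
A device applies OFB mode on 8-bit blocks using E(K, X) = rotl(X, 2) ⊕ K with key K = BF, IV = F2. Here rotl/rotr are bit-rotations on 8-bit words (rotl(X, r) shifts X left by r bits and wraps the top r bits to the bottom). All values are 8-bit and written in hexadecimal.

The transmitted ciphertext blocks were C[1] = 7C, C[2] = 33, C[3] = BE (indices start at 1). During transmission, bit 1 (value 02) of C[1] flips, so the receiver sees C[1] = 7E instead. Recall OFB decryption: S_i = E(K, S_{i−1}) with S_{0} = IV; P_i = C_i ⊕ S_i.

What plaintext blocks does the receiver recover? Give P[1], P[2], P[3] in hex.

Only C[1] changed, to 7E. In OFB, a change in C_i flips the same bit in P_i only; the keystream is unaffected. Decrypting the received ciphertext:
P[1]: S = E(K, F2) = 74; 7E ⊕ 74 = 0A.
P[2]: S = E(K, 74) = 6E; 33 ⊕ 6E = 5D.
P[3]: S = E(K, 6E) = 06; BE ⊕ 06 = B8.
Blocks that differ from the original plaintext: P[1].

P[1] = 0A, P[2] = 5D, P[3] = B8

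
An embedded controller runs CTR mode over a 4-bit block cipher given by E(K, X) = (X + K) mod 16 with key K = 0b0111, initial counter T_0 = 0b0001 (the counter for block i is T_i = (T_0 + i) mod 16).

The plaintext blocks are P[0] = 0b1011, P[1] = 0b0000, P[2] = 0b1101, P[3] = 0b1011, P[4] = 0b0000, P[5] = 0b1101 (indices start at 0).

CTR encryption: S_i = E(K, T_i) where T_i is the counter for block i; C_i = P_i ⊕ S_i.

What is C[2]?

C[0]: T = 0b0001, S = E(K, T) = 0b1000; 0b1011 ⊕ 0b1000 = 0b0011.
C[1]: T = 0b0010, S = E(K, T) = 0b1001; 0b0000 ⊕ 0b1001 = 0b1001.
C[2]: T = 0b0011, S = E(K, T) = 0b1010; 0b1101 ⊕ 0b1010 = 0b0111.

C[2] = 0b0111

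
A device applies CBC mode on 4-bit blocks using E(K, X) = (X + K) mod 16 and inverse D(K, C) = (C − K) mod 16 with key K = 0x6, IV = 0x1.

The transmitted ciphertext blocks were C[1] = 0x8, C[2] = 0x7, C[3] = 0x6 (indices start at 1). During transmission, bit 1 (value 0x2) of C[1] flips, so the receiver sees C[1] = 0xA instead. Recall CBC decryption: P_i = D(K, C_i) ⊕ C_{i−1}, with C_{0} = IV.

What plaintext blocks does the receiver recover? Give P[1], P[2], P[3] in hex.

Only C[1] changed, to 0xA. In CBC, a change in C_i garbles P_i and flips the same bit in P_{i+1}. Decrypting the received ciphertext:
P[1]: D(K, 0xA) = 0x4; 0x4 ⊕ 0x1 = 0x5.
P[2]: D(K, 0x7) = 0x1; 0x1 ⊕ 0xA = 0xB.
P[3]: D(K, 0x6) = 0x0; 0x0 ⊕ 0x7 = 0x7.
Blocks that differ from the original plaintext: P[1], P[2].

P[1] = 0x5, P[2] = 0xB, P[3] = 0x7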